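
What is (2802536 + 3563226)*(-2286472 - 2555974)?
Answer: -30825858733852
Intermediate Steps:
(2802536 + 3563226)*(-2286472 - 2555974) = 6365762*(-4842446) = -30825858733852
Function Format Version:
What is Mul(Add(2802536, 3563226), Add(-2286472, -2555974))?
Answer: -30825858733852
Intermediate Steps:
Mul(Add(2802536, 3563226), Add(-2286472, -2555974)) = Mul(6365762, -4842446) = -30825858733852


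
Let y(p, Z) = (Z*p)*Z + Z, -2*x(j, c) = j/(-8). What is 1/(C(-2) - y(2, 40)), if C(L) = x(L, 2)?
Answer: -8/25921 ≈ -0.00030863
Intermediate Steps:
x(j, c) = j/16 (x(j, c) = -j/(2*(-8)) = -j*(-1)/(2*8) = -(-1)*j/16 = j/16)
C(L) = L/16
y(p, Z) = Z + p*Z² (y(p, Z) = p*Z² + Z = Z + p*Z²)
1/(C(-2) - y(2, 40)) = 1/((1/16)*(-2) - 40*(1 + 40*2)) = 1/(-⅛ - 40*(1 + 80)) = 1/(-⅛ - 40*81) = 1/(-⅛ - 1*3240) = 1/(-⅛ - 3240) = 1/(-25921/8) = -8/25921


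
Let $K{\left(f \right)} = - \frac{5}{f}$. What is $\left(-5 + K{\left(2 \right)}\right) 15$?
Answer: $- \frac{225}{2} \approx -112.5$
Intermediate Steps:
$\left(-5 + K{\left(2 \right)}\right) 15 = \left(-5 - \frac{5}{2}\right) 15 = \left(- \frac{15}{2}\right) 15 = - \frac{225}{2}$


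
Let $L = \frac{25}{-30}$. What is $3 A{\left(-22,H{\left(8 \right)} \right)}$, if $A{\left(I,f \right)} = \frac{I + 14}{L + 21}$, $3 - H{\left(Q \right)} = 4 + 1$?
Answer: $- \frac{144}{121} \approx -1.1901$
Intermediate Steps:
$L = - \frac{5}{6}$ ($L = 25 \left(- \frac{1}{30}\right) = - \frac{5}{6} \approx -0.83333$)
$H{\left(Q \right)} = -2$ ($H{\left(Q \right)} = 3 - \left(4 + 1\right) = 3 - 5 = -2$)
$A{\left(I,f \right)} = \frac{84}{121} + \frac{6 I}{121}$ ($A{\left(I,f \right)} = \frac{I + 14}{- \frac{5}{6} + 21} = \frac{14 + I}{\frac{121}{6}} = \left(14 + I\right) \frac{6}{121} = \frac{84}{121} + \frac{6 I}{121}$)
$3 A{\left(-22,H{\left(8 \right)} \right)} = 3 \left(\frac{84}{121} + \frac{6}{121} \left(-22\right)\right) = 3 \left(\frac{84}{121} - \frac{12}{11}\right) = 3 \left(- \frac{48}{121}\right) = - \frac{144}{121}$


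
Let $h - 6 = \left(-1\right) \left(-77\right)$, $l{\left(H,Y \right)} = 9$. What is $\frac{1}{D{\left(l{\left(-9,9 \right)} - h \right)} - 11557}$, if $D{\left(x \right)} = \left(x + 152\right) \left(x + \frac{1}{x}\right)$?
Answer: $- \frac{37}{641212} \approx -5.7703 \cdot 10^{-5}$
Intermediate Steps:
$h = 83$ ($h = 6 - -77 = 6 + 77 = 83$)
$D{\left(x \right)} = \left(152 + x\right) \left(x + \frac{1}{x}\right)$
$\frac{1}{D{\left(l{\left(-9,9 \right)} - h \right)} - 11557} = \frac{1}{\left(1 + \left(9 - 83\right)^{2} + 152 \left(9 - 83\right) + \frac{152}{9 - 83}\right) - 11557} = \frac{1}{\left(1 + \left(-74\right)^{2} + 152 \left(-74\right) + \frac{152}{-74}\right) - 11557} = \frac{1}{\left(1 + 5476 - 11248 + 152 \left(- \frac{1}{74}\right)\right) - 11557} = \frac{1}{\left(1 + 5476 - 11248 - \frac{76}{37}\right) - 11557} = \frac{1}{- \frac{213603}{37} - 11557} = \frac{1}{- \frac{641212}{37}} = - \frac{37}{641212}$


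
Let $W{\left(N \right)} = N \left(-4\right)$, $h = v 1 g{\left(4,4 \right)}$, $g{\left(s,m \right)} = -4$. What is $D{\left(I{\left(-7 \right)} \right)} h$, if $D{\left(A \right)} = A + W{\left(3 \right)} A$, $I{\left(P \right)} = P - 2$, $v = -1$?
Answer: $396$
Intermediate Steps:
$I{\left(P \right)} = -2 + P$
$h = 4$ ($h = \left(-1\right) 1 \left(-4\right) = \left(-1\right) \left(-4\right) = 4$)
$W{\left(N \right)} = - 4 N$
$D{\left(A \right)} = - 11 A$ ($D{\left(A \right)} = A + \left(-4\right) 3 A = A - 12 A = - 11 A$)
$D{\left(I{\left(-7 \right)} \right)} h = - 11 \left(-2 - 7\right) 4 = \left(-11\right) \left(-9\right) 4 = 99 \cdot 4 = 396$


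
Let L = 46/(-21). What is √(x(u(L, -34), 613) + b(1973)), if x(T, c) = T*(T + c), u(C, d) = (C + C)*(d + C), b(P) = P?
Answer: √24174200773/441 ≈ 352.56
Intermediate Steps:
L = -46/21 (L = 46*(-1/21) = -46/21 ≈ -2.1905)
u(C, d) = 2*C*(C + d) (u(C, d) = (2*C)*(C + d) = 2*C*(C + d))
√(x(u(L, -34), 613) + b(1973)) = √((2*(-46/21)*(-46/21 - 34))*(2*(-46/21)*(-46/21 - 34) + 613) + 1973) = √((2*(-46/21)*(-760/21))*(2*(-46/21)*(-760/21) + 613) + 1973) = √(69920*(69920/441 + 613)/441 + 1973) = √((69920/441)*(340253/441) + 1973) = √(23790489760/194481 + 1973) = √(24174200773/194481) = √24174200773/441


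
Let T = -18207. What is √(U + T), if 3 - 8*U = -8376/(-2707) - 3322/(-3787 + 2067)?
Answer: I*√394709734361475470/4656040 ≈ 134.93*I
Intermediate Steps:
U = -4715627/18624160 (U = 3/8 - (-8376/(-2707) - 3322/(-3787 + 2067))/8 = 3/8 - (-8376*(-1/2707) - 3322/(-1720))/8 = 3/8 - (8376/2707 - 3322*(-1/1720))/8 = 3/8 - (8376/2707 + 1661/860)/8 = 3/8 - ⅛*11699687/2328020 = 3/8 - 11699687/18624160 = -4715627/18624160 ≈ -0.25320)
√(U + T) = √(-4715627/18624160 - 18207) = √(-339094796747/18624160) = I*√394709734361475470/4656040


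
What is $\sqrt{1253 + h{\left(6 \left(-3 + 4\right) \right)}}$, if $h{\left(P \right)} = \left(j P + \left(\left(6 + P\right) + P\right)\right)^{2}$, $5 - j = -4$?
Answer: $\sqrt{6437} \approx 80.231$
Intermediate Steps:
$j = 9$ ($j = 5 - -4 = 5 + 4 = 9$)
$h{\left(P \right)} = \left(6 + 11 P\right)^{2}$ ($h{\left(P \right)} = \left(9 P + \left(\left(6 + P\right) + P\right)\right)^{2} = \left(9 P + \left(6 + 2 P\right)\right)^{2} = \left(6 + 11 P\right)^{2}$)
$\sqrt{1253 + h{\left(6 \left(-3 + 4\right) \right)}} = \sqrt{1253 + \left(6 + 11 \cdot 6 \left(-3 + 4\right)\right)^{2}} = \sqrt{1253 + \left(6 + 11 \cdot 6 \cdot 1\right)^{2}} = \sqrt{1253 + \left(6 + 11 \cdot 6\right)^{2}} = \sqrt{1253 + \left(6 + 66\right)^{2}} = \sqrt{1253 + 72^{2}} = \sqrt{1253 + 5184} = \sqrt{6437}$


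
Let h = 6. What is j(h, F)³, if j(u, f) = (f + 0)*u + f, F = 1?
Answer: 343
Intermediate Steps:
j(u, f) = f + f*u (j(u, f) = f*u + f = f + f*u)
j(h, F)³ = (1*(1 + 6))³ = (1*7)³ = 7³ = 343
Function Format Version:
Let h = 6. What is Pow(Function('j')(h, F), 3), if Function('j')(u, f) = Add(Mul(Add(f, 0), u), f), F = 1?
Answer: 343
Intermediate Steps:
Function('j')(u, f) = Add(f, Mul(f, u)) (Function('j')(u, f) = Add(Mul(f, u), f) = Add(f, Mul(f, u)))
Pow(Function('j')(h, F), 3) = Pow(Mul(1, Add(1, 6)), 3) = Pow(Mul(1, 7), 3) = Pow(7, 3) = 343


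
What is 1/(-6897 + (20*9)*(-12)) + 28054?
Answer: 254085077/9057 ≈ 28054.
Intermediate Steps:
1/(-6897 + (20*9)*(-12)) + 28054 = 1/(-6897 + 180*(-12)) + 28054 = 1/(-6897 - 2160) + 28054 = 1/(-9057) + 28054 = -1/9057 + 28054 = 254085077/9057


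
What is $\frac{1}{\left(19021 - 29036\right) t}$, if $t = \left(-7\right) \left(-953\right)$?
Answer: $- \frac{1}{66810065} \approx -1.4968 \cdot 10^{-8}$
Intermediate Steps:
$t = 6671$
$\frac{1}{\left(19021 - 29036\right) t} = \frac{1}{\left(19021 - 29036\right) 6671} = \frac{1}{-10015} \cdot \frac{1}{6671} = \left(- \frac{1}{10015}\right) \frac{1}{6671} = - \frac{1}{66810065}$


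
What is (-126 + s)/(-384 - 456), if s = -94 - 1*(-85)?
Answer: 9/56 ≈ 0.16071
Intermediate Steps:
s = -9 (s = -94 + 85 = -9)
(-126 + s)/(-384 - 456) = (-126 - 9)/(-384 - 456) = -135/(-840) = -135*(-1/840) = 9/56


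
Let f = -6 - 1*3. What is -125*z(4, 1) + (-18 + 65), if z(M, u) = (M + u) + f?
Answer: 547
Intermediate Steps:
f = -9 (f = -6 - 3 = -9)
z(M, u) = -9 + M + u (z(M, u) = (M + u) - 9 = -9 + M + u)
-125*z(4, 1) + (-18 + 65) = -125*(-9 + 4 + 1) + (-18 + 65) = -125*(-4) + 47 = 500 + 47 = 547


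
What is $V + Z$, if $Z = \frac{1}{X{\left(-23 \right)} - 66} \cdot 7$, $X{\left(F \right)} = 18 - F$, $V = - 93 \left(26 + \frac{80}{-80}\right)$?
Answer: $- \frac{58132}{25} \approx -2325.3$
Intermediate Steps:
$V = -2325$ ($V = - 93 \left(26 + 80 \left(- \frac{1}{80}\right)\right) = - 93 \left(26 - 1\right) = \left(-93\right) 25 = -2325$)
$Z = - \frac{7}{25}$ ($Z = \frac{1}{\left(18 - -23\right) - 66} \cdot 7 = \frac{1}{\left(18 + 23\right) - 66} \cdot 7 = \frac{1}{41 - 66} \cdot 7 = \frac{1}{-25} \cdot 7 = \left(- \frac{1}{25}\right) 7 = - \frac{7}{25} \approx -0.28$)
$V + Z = -2325 - \frac{7}{25} = - \frac{58132}{25}$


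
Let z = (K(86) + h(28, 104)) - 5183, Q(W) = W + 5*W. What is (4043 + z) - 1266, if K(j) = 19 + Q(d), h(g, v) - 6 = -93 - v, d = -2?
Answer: -2590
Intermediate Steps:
Q(W) = 6*W
h(g, v) = -87 - v (h(g, v) = 6 + (-93 - v) = -87 - v)
K(j) = 7 (K(j) = 19 + 6*(-2) = 19 - 12 = 7)
z = -5367 (z = (7 + (-87 - 1*104)) - 5183 = (7 + (-87 - 104)) - 5183 = (7 - 191) - 5183 = -184 - 5183 = -5367)
(4043 + z) - 1266 = (4043 - 5367) - 1266 = -1324 - 1266 = -2590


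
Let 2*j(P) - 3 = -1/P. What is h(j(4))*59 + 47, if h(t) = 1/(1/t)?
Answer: 1025/8 ≈ 128.13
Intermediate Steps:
j(P) = 3/2 - 1/(2*P) (j(P) = 3/2 + (-1/P)/2 = 3/2 - 1/(2*P))
h(t) = t
h(j(4))*59 + 47 = ((1/2)*(-1 + 3*4)/4)*59 + 47 = ((1/2)*(1/4)*(-1 + 12))*59 + 47 = ((1/2)*(1/4)*11)*59 + 47 = (11/8)*59 + 47 = 649/8 + 47 = 1025/8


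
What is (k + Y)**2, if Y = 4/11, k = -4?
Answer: 1600/121 ≈ 13.223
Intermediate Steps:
Y = 4/11 (Y = 4*(1/11) = 4/11 ≈ 0.36364)
(k + Y)**2 = (-4 + 4/11)**2 = (-40/11)**2 = 1600/121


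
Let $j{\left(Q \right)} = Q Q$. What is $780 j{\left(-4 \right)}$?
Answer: $12480$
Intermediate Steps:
$j{\left(Q \right)} = Q^{2}$
$780 j{\left(-4 \right)} = 780 \left(-4\right)^{2} = 780 \cdot 16 = 12480$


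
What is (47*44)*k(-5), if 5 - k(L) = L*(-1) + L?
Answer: 10340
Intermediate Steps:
k(L) = 5 (k(L) = 5 - (L*(-1) + L) = 5 - (-L + L) = 5 - 1*0 = 5 + 0 = 5)
(47*44)*k(-5) = (47*44)*5 = 2068*5 = 10340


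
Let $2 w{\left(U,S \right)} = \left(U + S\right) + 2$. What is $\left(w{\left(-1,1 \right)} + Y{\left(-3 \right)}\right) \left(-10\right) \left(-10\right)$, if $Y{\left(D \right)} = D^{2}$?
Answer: $1000$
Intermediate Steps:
$w{\left(U,S \right)} = 1 + \frac{S}{2} + \frac{U}{2}$ ($w{\left(U,S \right)} = \frac{\left(U + S\right) + 2}{2} = \frac{\left(S + U\right) + 2}{2} = \frac{2 + S + U}{2} = 1 + \frac{S}{2} + \frac{U}{2}$)
$\left(w{\left(-1,1 \right)} + Y{\left(-3 \right)}\right) \left(-10\right) \left(-10\right) = \left(\left(1 + \frac{1}{2} \cdot 1 + \frac{1}{2} \left(-1\right)\right) + \left(-3\right)^{2}\right) \left(-10\right) \left(-10\right) = \left(\left(1 + \frac{1}{2} - \frac{1}{2}\right) + 9\right) \left(-10\right) \left(-10\right) = \left(1 + 9\right) \left(-10\right) \left(-10\right) = 10 \left(-10\right) \left(-10\right) = \left(-100\right) \left(-10\right) = 1000$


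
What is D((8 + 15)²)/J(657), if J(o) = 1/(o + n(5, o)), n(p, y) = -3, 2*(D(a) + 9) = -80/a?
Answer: -3139854/529 ≈ -5935.5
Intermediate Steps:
D(a) = -9 - 40/a (D(a) = -9 + (-80/a)/2 = -9 - 40/a)
J(o) = 1/(-3 + o) (J(o) = 1/(o - 3) = 1/(-3 + o))
D((8 + 15)²)/J(657) = (-9 - 40/(8 + 15)²)/(1/(-3 + 657)) = (-9 - 40/(23²))/(1/654) = (-9 - 40/529)/(1/654) = (-9 - 40*1/529)*654 = (-9 - 40/529)*654 = -4801/529*654 = -3139854/529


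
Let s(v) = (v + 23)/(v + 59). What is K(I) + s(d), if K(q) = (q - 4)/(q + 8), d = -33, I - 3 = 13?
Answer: 3/26 ≈ 0.11538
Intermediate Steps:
I = 16 (I = 3 + 13 = 16)
s(v) = (23 + v)/(59 + v)
K(q) = (-4 + q)/(8 + q)
K(I) + s(d) = (-4 + 16)/(8 + 16) + (23 - 33)/(59 - 33) = 12/24 - 10/26 = (1/24)*12 + (1/26)*(-10) = 1/2 - 5/13 = 3/26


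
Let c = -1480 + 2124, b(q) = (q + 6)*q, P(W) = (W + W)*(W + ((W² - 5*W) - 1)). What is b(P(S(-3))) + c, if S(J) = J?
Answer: 14324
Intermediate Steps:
P(W) = 2*W*(-1 + W² - 4*W) (P(W) = (2*W)*(W + (-1 + W² - 5*W)) = (2*W)*(-1 + W² - 4*W) = 2*W*(-1 + W² - 4*W))
b(q) = q*(6 + q) (b(q) = (6 + q)*q = q*(6 + q))
c = 644
b(P(S(-3))) + c = (2*(-3)*(-1 + (-3)² - 4*(-3)))*(6 + 2*(-3)*(-1 + (-3)² - 4*(-3))) + 644 = (2*(-3)*(-1 + 9 + 12))*(6 + 2*(-3)*(-1 + 9 + 12)) + 644 = (2*(-3)*20)*(6 + 2*(-3)*20) + 644 = -120*(6 - 120) + 644 = -120*(-114) + 644 = 13680 + 644 = 14324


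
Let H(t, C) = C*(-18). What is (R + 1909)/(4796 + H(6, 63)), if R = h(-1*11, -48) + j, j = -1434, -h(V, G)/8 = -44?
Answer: 827/3662 ≈ 0.22583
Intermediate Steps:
h(V, G) = 352 (h(V, G) = -8*(-44) = 352)
R = -1082 (R = 352 - 1434 = -1082)
H(t, C) = -18*C
(R + 1909)/(4796 + H(6, 63)) = (-1082 + 1909)/(4796 - 18*63) = 827/(4796 - 1134) = 827/3662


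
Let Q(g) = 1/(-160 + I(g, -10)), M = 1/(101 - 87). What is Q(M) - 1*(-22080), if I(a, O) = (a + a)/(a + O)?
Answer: 491103221/22242 ≈ 22080.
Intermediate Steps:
I(a, O) = 2*a/(O + a) (I(a, O) = (2*a)/(O + a) = 2*a/(O + a))
M = 1/14 ≈ 0.071429
Q(g) = 1/(-160 + 2*g/(-10 + g))
Q(M) - 1*(-22080) = (-10 + 1/14)/(2*(800 - 79*1/14)) - 1*(-22080) = (1/2)*(-139/14)/(800 - 79/14) + 22080 = (1/2)*(-139/14)/(11121/14) + 22080 = (1/2)*(14/11121)*(-139/14) + 22080 = -139/22242 + 22080 = 491103221/22242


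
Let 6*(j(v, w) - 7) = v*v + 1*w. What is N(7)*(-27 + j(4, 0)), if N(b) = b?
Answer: -364/3 ≈ -121.33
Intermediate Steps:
j(v, w) = 7 + w/6 + v²/6 (j(v, w) = 7 + (v*v + 1*w)/6 = 7 + (v² + w)/6 = 7 + (w + v²)/6 = 7 + (w/6 + v²/6) = 7 + w/6 + v²/6)
N(7)*(-27 + j(4, 0)) = 7*(-27 + (7 + (⅙)*0 + (⅙)*4²)) = 7*(-27 + (7 + 0 + (⅙)*16)) = 7*(-27 + (7 + 0 + 8/3)) = 7*(-27 + 29/3) = 7*(-52/3) = -364/3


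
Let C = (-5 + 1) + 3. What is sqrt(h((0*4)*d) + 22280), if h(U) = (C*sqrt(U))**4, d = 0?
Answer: 2*sqrt(5570) ≈ 149.26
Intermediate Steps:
C = -1 (C = -4 + 3 = -1)
h(U) = U**2 (h(U) = (-sqrt(U))**4 = U**2)
sqrt(h((0*4)*d) + 22280) = sqrt(((0*4)*0)**2 + 22280) = sqrt((0*0)**2 + 22280) = sqrt(0**2 + 22280) = sqrt(0 + 22280) = sqrt(22280) = 2*sqrt(5570)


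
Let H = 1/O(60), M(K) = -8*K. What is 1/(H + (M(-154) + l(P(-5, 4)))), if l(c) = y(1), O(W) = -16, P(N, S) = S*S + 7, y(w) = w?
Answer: 16/19727 ≈ 0.00081107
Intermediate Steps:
P(N, S) = 7 + S² (P(N, S) = S² + 7 = 7 + S²)
l(c) = 1
H = -1/16 (H = 1/(-16) = -1/16 ≈ -0.062500)
1/(H + (M(-154) + l(P(-5, 4)))) = 1/(-1/16 + (-8*(-154) + 1)) = 1/(-1/16 + (1232 + 1)) = 1/(-1/16 + 1233) = 1/(19727/16) = 16/19727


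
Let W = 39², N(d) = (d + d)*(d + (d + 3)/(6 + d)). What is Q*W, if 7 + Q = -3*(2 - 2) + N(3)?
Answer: 22815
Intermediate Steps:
N(d) = 2*d*(d + (3 + d)/(6 + d)) (N(d) = (2*d)*(d + (3 + d)/(6 + d)) = 2*d*(d + (3 + d)/(6 + d)))
Q = 15 (Q = -7 + (-3*(2 - 2) + 2*3*(3 + 3² + 7*3)/(6 + 3)) = -7 + (-3*0 + 2*3*(3 + 9 + 21)/9) = -7 + (0 + 2*3*(⅑)*33) = -7 + (0 + 22) = -7 + 22 = 15)
W = 1521
Q*W = 15*1521 = 22815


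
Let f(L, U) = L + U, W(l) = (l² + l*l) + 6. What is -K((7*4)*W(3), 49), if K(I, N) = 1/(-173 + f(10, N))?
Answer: 1/114 ≈ 0.0087719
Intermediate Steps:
W(l) = 6 + 2*l² (W(l) = (l² + l²) + 6 = 2*l² + 6 = 6 + 2*l²)
K(I, N) = 1/(-163 + N) (K(I, N) = 1/(-173 + (10 + N)) = 1/(-163 + N))
-K((7*4)*W(3), 49) = -1/(-163 + 49) = -1/(-114) = -1*(-1/114) = 1/114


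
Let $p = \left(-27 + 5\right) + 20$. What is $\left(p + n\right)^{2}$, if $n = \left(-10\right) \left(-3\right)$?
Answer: $784$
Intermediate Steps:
$n = 30$
$p = -2$ ($p = -22 + 20 = -2$)
$\left(p + n\right)^{2} = \left(-2 + 30\right)^{2} = 28^{2} = 784$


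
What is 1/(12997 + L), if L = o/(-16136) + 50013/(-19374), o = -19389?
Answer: 52103144/677112668021 ≈ 7.6949e-5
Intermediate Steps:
L = -71894547/52103144 (L = -19389/(-16136) + 50013/(-19374) = -19389*(-1/16136) + 50013*(-1/19374) = 19389/16136 - 16671/6458 = -71894547/52103144 ≈ -1.3799)
1/(12997 + L) = 1/(12997 - 71894547/52103144) = 1/(677112668021/52103144) = 52103144/677112668021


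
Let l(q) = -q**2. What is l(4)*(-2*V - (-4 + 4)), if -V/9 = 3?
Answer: -864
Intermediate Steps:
V = -27 (V = -9*3 = -27)
l(4)*(-2*V - (-4 + 4)) = (-1*4**2)*(-2*(-27) - (-4 + 4)) = (-1*16)*(54 - 1*0) = -16*(54 + 0) = -16*54 = -864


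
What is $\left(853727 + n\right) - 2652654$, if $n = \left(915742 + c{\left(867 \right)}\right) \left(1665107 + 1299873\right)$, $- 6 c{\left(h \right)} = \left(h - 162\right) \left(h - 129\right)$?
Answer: $2458046675533$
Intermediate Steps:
$c{\left(h \right)} = - \frac{\left(-162 + h\right) \left(-129 + h\right)}{6}$ ($c{\left(h \right)} = - \frac{\left(h - 162\right) \left(h - 129\right)}{6} = - \frac{\left(-162 + h\right) \left(-129 + h\right)}{6}$)
$n = 2458048474460$ ($n = \left(915742 - \left(- \frac{77133}{2} + \frac{250563}{2}\right)\right) \left(1665107 + 1299873\right) = \left(915742 - 86715\right) 2964980 = 829027 \cdot 2964980 = 2458048474460$)
$\left(853727 + n\right) - 2652654 = \left(853727 + 2458048474460\right) - 2652654 = 2458049328187 - 2652654 = 2458046675533$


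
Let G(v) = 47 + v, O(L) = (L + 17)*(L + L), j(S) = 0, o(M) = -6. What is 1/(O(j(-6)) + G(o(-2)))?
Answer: 1/41 ≈ 0.024390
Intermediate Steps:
O(L) = 2*L*(17 + L) (O(L) = (17 + L)*(2*L) = 2*L*(17 + L))
1/(O(j(-6)) + G(o(-2))) = 1/(2*0*(17 + 0) + (47 - 6)) = 1/(2*0*17 + 41) = 1/(0 + 41) = 1/41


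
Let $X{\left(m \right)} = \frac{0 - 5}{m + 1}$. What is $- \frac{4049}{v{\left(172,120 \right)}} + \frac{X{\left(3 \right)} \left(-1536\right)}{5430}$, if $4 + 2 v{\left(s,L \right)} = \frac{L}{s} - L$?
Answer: $\frac{31683031}{479831} \approx 66.03$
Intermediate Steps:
$X{\left(m \right)} = - \frac{5}{1 + m}$
$v{\left(s,L \right)} = -2 - \frac{L}{2} + \frac{L}{2 s}$ ($v{\left(s,L \right)} = -2 + \frac{\frac{L}{s} - L}{2} = -2 + \frac{- L + \frac{L}{s}}{2} = -2 - \left(\frac{L}{2} - \frac{L}{2 s}\right) = -2 - \frac{L}{2} + \frac{L}{2 s}$)
$- \frac{4049}{v{\left(172,120 \right)}} + \frac{X{\left(3 \right)} \left(-1536\right)}{5430} = - \frac{4049}{\frac{1}{2} \cdot \frac{1}{172} \left(120 - 172 \left(4 + 120\right)\right)} + \frac{- \frac{5}{1 + 3} \left(-1536\right)}{5430} = - \frac{4049}{\frac{1}{2} \cdot \frac{1}{172} \left(120 - 172 \cdot 124\right)} + - \frac{5}{4} \left(-1536\right) \frac{1}{5430} = - \frac{4049}{\frac{1}{2} \cdot \frac{1}{172} \left(120 - 21328\right)} + \left(-5\right) \frac{1}{4} \left(-1536\right) \frac{1}{5430} = - \frac{4049}{\frac{1}{2} \cdot \frac{1}{172} \left(-21208\right)} + \left(- \frac{5}{4}\right) \left(-1536\right) \frac{1}{5430} = - \frac{4049}{- \frac{2651}{43}} + 1920 \cdot \frac{1}{5430} = \left(-4049\right) \left(- \frac{43}{2651}\right) + \frac{64}{181} = \frac{174107}{2651} + \frac{64}{181} = \frac{31683031}{479831}$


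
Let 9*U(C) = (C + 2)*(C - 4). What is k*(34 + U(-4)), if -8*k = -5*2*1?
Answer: 805/18 ≈ 44.722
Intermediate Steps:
k = 5/4 (k = -(-5*2)/8 = -(-5)/4 = -1/8*(-10) = 5/4 ≈ 1.2500)
U(C) = (-4 + C)*(2 + C)/9 (U(C) = ((C + 2)*(C - 4))/9 = ((2 + C)*(-4 + C))/9 = ((-4 + C)*(2 + C))/9 = (-4 + C)*(2 + C)/9)
k*(34 + U(-4)) = 5*(34 + (-8/9 - 2/9*(-4) + (1/9)*(-4)**2))/4 = 5*(34 + (-8/9 + 8/9 + (1/9)*16))/4 = 5*(34 + (-8/9 + 8/9 + 16/9))/4 = 5*(34 + 16/9)/4 = (5/4)*(322/9) = 805/18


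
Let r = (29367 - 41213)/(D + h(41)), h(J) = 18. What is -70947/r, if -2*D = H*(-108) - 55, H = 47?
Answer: 366583149/23692 ≈ 15473.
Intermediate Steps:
D = 5131/2 (D = -(47*(-108) - 55)/2 = -(-5076 - 55)/2 = -1/2*(-5131) = 5131/2 ≈ 2565.5)
r = -23692/5167 (r = (29367 - 41213)/(5131/2 + 18) = -11846/5167/2 = -11846*2/5167 = -23692/5167 ≈ -4.5853)
-70947/r = -70947/(-23692/5167) = -70947*(-5167/23692) = 366583149/23692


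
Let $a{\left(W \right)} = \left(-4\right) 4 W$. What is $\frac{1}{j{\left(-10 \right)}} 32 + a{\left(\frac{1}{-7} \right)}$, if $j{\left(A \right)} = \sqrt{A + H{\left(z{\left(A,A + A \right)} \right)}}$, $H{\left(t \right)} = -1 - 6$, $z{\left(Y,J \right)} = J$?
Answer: $\frac{16}{7} - \frac{32 i \sqrt{17}}{17} \approx 2.2857 - 7.7611 i$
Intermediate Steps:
$H{\left(t \right)} = -7$ ($H{\left(t \right)} = -1 - 6 = -7$)
$j{\left(A \right)} = \sqrt{-7 + A}$ ($j{\left(A \right)} = \sqrt{A - 7} = \sqrt{-7 + A}$)
$a{\left(W \right)} = - 16 W$
$\frac{1}{j{\left(-10 \right)}} 32 + a{\left(\frac{1}{-7} \right)} = \frac{1}{\sqrt{-7 - 10}} \cdot 32 - \frac{16}{-7} = \frac{1}{\sqrt{-17}} \cdot 32 - - \frac{16}{7} = \frac{1}{i \sqrt{17}} \cdot 32 + \frac{16}{7} = - \frac{i \sqrt{17}}{17} \cdot 32 + \frac{16}{7} = - \frac{32 i \sqrt{17}}{17} + \frac{16}{7} = \frac{16}{7} - \frac{32 i \sqrt{17}}{17}$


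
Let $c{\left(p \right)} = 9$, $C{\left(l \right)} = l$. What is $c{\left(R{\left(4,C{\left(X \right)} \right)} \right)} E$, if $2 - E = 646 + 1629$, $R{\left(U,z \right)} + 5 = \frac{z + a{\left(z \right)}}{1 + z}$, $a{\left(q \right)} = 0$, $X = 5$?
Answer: $-20457$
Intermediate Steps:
$R{\left(U,z \right)} = -5 + \frac{z}{1 + z}$ ($R{\left(U,z \right)} = -5 + \frac{z + 0}{1 + z} = -5 + \frac{z}{1 + z}$)
$E = -2273$ ($E = 2 - \left(646 + 1629\right) = 2 - 2275 = -2273$)
$c{\left(R{\left(4,C{\left(X \right)} \right)} \right)} E = 9 \left(-2273\right) = -20457$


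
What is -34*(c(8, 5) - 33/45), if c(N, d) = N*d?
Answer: -20026/15 ≈ -1335.1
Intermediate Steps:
-34*(c(8, 5) - 33/45) = -34*(8*5 - 33/45) = -34*(40 - 33*1/45) = -34*(40 - 11/15) = -34*589/15 = -20026/15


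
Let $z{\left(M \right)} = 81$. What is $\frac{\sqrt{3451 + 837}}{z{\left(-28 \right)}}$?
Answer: $\frac{8 \sqrt{67}}{81} \approx 0.80843$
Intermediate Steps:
$\frac{\sqrt{3451 + 837}}{z{\left(-28 \right)}} = \frac{\sqrt{3451 + 837}}{81} = \sqrt{4288} \cdot \frac{1}{81} = 8 \sqrt{67} \cdot \frac{1}{81} = \frac{8 \sqrt{67}}{81}$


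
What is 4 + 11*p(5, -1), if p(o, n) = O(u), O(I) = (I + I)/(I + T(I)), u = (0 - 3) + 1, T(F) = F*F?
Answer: -18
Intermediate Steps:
T(F) = F²
u = -2 (u = -3 + 1 = -2)
O(I) = 2*I/(I + I²) (O(I) = (I + I)/(I + I²) = (2*I)/(I + I²) = 2*I/(I + I²))
p(o, n) = -2 (p(o, n) = 2/(1 - 2) = 2/(-1) = 2*(-1) = -2)
4 + 11*p(5, -1) = 4 + 11*(-2) = 4 - 22 = -18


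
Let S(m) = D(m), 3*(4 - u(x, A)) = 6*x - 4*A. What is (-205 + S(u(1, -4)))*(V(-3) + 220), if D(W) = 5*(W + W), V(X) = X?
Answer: -155155/3 ≈ -51718.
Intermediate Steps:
u(x, A) = 4 - 2*x + 4*A/3 (u(x, A) = 4 - (6*x - 4*A)/3 = 4 - (-4*A + 6*x)/3 = 4 + (-2*x + 4*A/3) = 4 - 2*x + 4*A/3)
D(W) = 10*W (D(W) = 5*(2*W) = 10*W)
S(m) = 10*m
(-205 + S(u(1, -4)))*(V(-3) + 220) = (-205 + 10*(4 - 2*1 + (4/3)*(-4)))*(-3 + 220) = (-205 + 10*(4 - 2 - 16/3))*217 = (-205 + 10*(-10/3))*217 = (-205 - 100/3)*217 = -715/3*217 = -155155/3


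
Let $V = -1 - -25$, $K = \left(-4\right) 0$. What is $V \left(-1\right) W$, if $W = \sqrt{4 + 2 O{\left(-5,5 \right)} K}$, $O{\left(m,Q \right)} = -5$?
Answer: $-48$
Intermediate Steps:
$K = 0$
$V = 24$ ($V = -1 + 25 = 24$)
$W = 2$ ($W = \sqrt{4 + 2 \left(-5\right) 0} = \sqrt{4 - 0} = \sqrt{4 + 0} = \sqrt{4} = 2$)
$V \left(-1\right) W = 24 \left(-1\right) 2 = \left(-24\right) 2 = -48$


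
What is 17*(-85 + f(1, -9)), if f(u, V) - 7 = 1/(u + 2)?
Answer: -3961/3 ≈ -1320.3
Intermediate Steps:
f(u, V) = 7 + 1/(2 + u) (f(u, V) = 7 + 1/(u + 2) = 7 + 1/(2 + u))
17*(-85 + f(1, -9)) = 17*(-85 + (15 + 7*1)/(2 + 1)) = 17*(-85 + (15 + 7)/3) = 17*(-85 + (1/3)*22) = 17*(-85 + 22/3) = 17*(-233/3) = -3961/3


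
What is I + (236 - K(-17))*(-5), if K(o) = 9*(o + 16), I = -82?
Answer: -1307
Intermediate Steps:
K(o) = 144 + 9*o (K(o) = 9*(16 + o) = 144 + 9*o)
I + (236 - K(-17))*(-5) = -82 + (236 - (144 + 9*(-17)))*(-5) = -82 + (236 - (144 - 153))*(-5) = -82 + (236 - 1*(-9))*(-5) = -82 + (236 + 9)*(-5) = -82 + 245*(-5) = -82 - 1225 = -1307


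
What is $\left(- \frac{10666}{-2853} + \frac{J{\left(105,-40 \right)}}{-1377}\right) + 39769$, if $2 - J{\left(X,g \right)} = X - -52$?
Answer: $\frac{17361207454}{436509} \approx 39773.0$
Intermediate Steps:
$J{\left(X,g \right)} = -50 - X$ ($J{\left(X,g \right)} = 2 - \left(X - -52\right) = 2 - \left(X + 52\right) = 2 - \left(52 + X\right) = -50 - X$)
$\left(- \frac{10666}{-2853} + \frac{J{\left(105,-40 \right)}}{-1377}\right) + 39769 = \left(- \frac{10666}{-2853} + \frac{-50 - 105}{-1377}\right) + 39769 = \left(\left(-10666\right) \left(- \frac{1}{2853}\right) + \left(-50 - 105\right) \left(- \frac{1}{1377}\right)\right) + 39769 = \left(\frac{10666}{2853} - - \frac{155}{1377}\right) + 39769 = \left(\frac{10666}{2853} + \frac{155}{1377}\right) + 39769 = \frac{1681033}{436509} + 39769 = \frac{17361207454}{436509}$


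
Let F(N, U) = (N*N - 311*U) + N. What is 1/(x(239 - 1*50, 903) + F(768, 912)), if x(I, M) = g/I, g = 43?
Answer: 189/58015483 ≈ 3.2578e-6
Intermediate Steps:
F(N, U) = N + N² - 311*U (F(N, U) = (N² - 311*U) + N = N + N² - 311*U)
x(I, M) = 43/I
1/(x(239 - 1*50, 903) + F(768, 912)) = 1/(43/(239 - 1*50) + (768 + 768² - 311*912)) = 1/(43/(239 - 50) + (768 + 589824 - 283632)) = 1/(43/189 + 306960) = 1/(58015483/189) = 189/58015483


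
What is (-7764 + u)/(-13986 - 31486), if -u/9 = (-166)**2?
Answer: 31971/5684 ≈ 5.6247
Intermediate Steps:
u = -248004 (u = -9*(-166)**2 = -9*27556 = -248004)
(-7764 + u)/(-13986 - 31486) = (-7764 - 248004)/(-13986 - 31486) = -255768/(-45472) = -255768*(-1/45472) = 31971/5684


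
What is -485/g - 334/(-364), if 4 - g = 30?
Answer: 137/7 ≈ 19.571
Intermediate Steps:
g = -26 (g = 4 - 1*30 = 4 - 30 = -26)
-485/g - 334/(-364) = -485/(-26) - 334/(-364) = -485*(-1/26) - 334*(-1/364) = 485/26 + 167/182 = 137/7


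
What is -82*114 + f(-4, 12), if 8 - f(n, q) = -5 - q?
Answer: -9323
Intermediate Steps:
f(n, q) = 13 + q (f(n, q) = 8 - (-5 - q) = 8 + (5 + q) = 13 + q)
-82*114 + f(-4, 12) = -82*114 + (13 + 12) = -9348 + 25 = -9323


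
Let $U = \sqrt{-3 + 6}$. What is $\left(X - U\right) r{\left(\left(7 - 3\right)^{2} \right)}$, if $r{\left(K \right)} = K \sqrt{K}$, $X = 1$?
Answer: $64 - 64 \sqrt{3} \approx -46.851$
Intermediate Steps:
$U = \sqrt{3} \approx 1.732$
$r{\left(K \right)} = K^{\frac{3}{2}}$
$\left(X - U\right) r{\left(\left(7 - 3\right)^{2} \right)} = \left(1 - \sqrt{3}\right) \left(\left(7 - 3\right)^{2}\right)^{\frac{3}{2}} = \left(1 - \sqrt{3}\right) \left(4^{2}\right)^{\frac{3}{2}} = \left(1 - \sqrt{3}\right) 16^{\frac{3}{2}} = \left(1 - \sqrt{3}\right) 64 = 64 - 64 \sqrt{3}$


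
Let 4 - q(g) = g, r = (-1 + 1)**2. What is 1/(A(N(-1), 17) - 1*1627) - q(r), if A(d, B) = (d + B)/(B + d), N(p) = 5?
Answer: -6505/1626 ≈ -4.0006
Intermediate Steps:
A(d, B) = 1 (A(d, B) = (B + d)/(B + d) = 1)
r = 0 (r = 0**2 = 0)
q(g) = 4 - g
1/(A(N(-1), 17) - 1*1627) - q(r) = 1/(1 - 1*1627) - (4 - 1*0) = 1/(1 - 1627) - (4 + 0) = 1/(-1626) - 1*4 = -1/1626 - 4 = -6505/1626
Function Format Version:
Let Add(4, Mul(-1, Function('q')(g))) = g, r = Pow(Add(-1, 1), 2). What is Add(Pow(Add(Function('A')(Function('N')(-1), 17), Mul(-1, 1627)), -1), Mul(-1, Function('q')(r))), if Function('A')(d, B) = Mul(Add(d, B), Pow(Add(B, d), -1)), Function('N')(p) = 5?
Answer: Rational(-6505, 1626) ≈ -4.0006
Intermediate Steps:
Function('A')(d, B) = 1 (Function('A')(d, B) = Mul(Add(B, d), Pow(Add(B, d), -1)) = 1)
r = 0 (r = Pow(0, 2) = 0)
Function('q')(g) = Add(4, Mul(-1, g))
Add(Pow(Add(Function('A')(Function('N')(-1), 17), Mul(-1, 1627)), -1), Mul(-1, Function('q')(r))) = Add(Pow(Add(1, Mul(-1, 1627)), -1), Mul(-1, Add(4, Mul(-1, 0)))) = Add(Pow(Add(1, -1627), -1), Mul(-1, Add(4, 0))) = Add(Pow(-1626, -1), Mul(-1, 4)) = Add(Rational(-1, 1626), -4) = Rational(-6505, 1626)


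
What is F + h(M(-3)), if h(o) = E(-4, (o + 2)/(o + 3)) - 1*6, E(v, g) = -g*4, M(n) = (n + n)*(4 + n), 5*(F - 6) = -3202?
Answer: -9686/15 ≈ -645.73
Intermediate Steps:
F = -3172/5 (F = 6 + (⅕)*(-3202) = 6 - 3202/5 = -3172/5 ≈ -634.40)
M(n) = 2*n*(4 + n) (M(n) = (2*n)*(4 + n) = 2*n*(4 + n))
E(v, g) = -4*g
h(o) = -6 - 4*(2 + o)/(3 + o) (h(o) = -4*(o + 2)/(o + 3) - 1*6 = -4*(2 + o)/(3 + o) - 6 = -6 - 4*(2 + o)/(3 + o))
F + h(M(-3)) = -3172/5 + 2*(-13 - 10*(-3)*(4 - 3))/(3 + 2*(-3)*(4 - 3)) = -3172/5 + 2*(-13 - 10*(-3))/(3 + 2*(-3)*1) = -3172/5 + 2*(-13 - 5*(-6))/(3 - 6) = -3172/5 + 2*(-13 + 30)/(-3) = -3172/5 + 2*(-⅓)*17 = -3172/5 - 34/3 = -9686/15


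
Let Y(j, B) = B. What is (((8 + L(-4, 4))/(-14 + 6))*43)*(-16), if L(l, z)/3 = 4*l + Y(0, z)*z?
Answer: 688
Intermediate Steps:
L(l, z) = 3*z² + 12*l (L(l, z) = 3*(4*l + z*z) = 3*(4*l + z²) = 3*(z² + 4*l) = 3*z² + 12*l)
(((8 + L(-4, 4))/(-14 + 6))*43)*(-16) = (((8 + (3*4² + 12*(-4)))/(-14 + 6))*43)*(-16) = (((8 + (3*16 - 48))/(-8))*43)*(-16) = (((8 + (48 - 48))*(-⅛))*43)*(-16) = (((8 + 0)*(-⅛))*43)*(-16) = ((8*(-⅛))*43)*(-16) = -1*43*(-16) = -43*(-16) = 688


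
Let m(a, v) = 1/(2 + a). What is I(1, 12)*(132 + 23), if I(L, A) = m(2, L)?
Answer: 155/4 ≈ 38.750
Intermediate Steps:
I(L, A) = ¼ (I(L, A) = 1/(2 + 2) = 1/4 = ¼)
I(1, 12)*(132 + 23) = (132 + 23)/4 = (¼)*155 = 155/4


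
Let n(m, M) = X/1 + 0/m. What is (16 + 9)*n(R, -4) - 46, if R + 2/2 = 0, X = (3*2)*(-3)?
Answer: -496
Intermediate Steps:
X = -18 (X = 6*(-3) = -18)
R = -1 (R = -1 + 0 = -1)
n(m, M) = -18 (n(m, M) = -18/1 + 0/m = -18*1 + 0 = -18 + 0 = -18)
(16 + 9)*n(R, -4) - 46 = (16 + 9)*(-18) - 46 = 25*(-18) - 46 = -450 - 46 = -496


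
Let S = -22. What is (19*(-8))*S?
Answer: 3344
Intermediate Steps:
(19*(-8))*S = (19*(-8))*(-22) = -152*(-22) = 3344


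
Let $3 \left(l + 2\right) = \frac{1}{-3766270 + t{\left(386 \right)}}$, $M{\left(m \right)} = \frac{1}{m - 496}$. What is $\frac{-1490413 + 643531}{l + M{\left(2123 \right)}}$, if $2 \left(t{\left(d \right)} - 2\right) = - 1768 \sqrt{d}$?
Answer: $\frac{572203160560491663335076936}{1350902108670259048225} + \frac{5945269251515256 \sqrt{386}}{1350902108670259048225} \approx 4.2357 \cdot 10^{5}$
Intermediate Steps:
$t{\left(d \right)} = 2 - 884 \sqrt{d}$ ($t{\left(d \right)} = 2 + \frac{\left(-1768\right) \sqrt{d}}{2} = 2 - 884 \sqrt{d}$)
$M{\left(m \right)} = \frac{1}{-496 + m}$
$l = -2 + \frac{1}{3 \left(-3766268 - 884 \sqrt{386}\right)}$ ($l = -2 + \frac{1}{3 \left(-3766270 + \left(2 - 884 \sqrt{386}\right)\right)} = -2 + \frac{1}{3 \left(-3766268 - 884 \sqrt{386}\right)} \approx -2.0$)
$\frac{-1490413 + 643531}{l + M{\left(2123 \right)}} = \frac{-1490413 + 643531}{\left(- \frac{21276710450279}{10638354754356} + \frac{221 \sqrt{386}}{10638354754356}\right) + \frac{1}{-496 + 2123}} = - \frac{846882}{\left(- \frac{21276710450279}{10638354754356} + \frac{221 \sqrt{386}}{10638354754356}\right) + \frac{1}{1627}} = - \frac{846882}{- \frac{34606569547849577}{17308603185337212} + \frac{221 \sqrt{386}}{10638354754356}}$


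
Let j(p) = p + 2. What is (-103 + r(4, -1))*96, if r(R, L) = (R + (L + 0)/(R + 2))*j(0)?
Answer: -9152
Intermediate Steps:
j(p) = 2 + p
r(R, L) = 2*R + 2*L/(2 + R) (r(R, L) = (R + (L + 0)/(R + 2))*(2 + 0) = (R + L/(2 + R))*2 = 2*R + 2*L/(2 + R))
(-103 + r(4, -1))*96 = (-103 + 2*(-1 + 4² + 2*4)/(2 + 4))*96 = (-103 + 2*(-1 + 16 + 8)/6)*96 = (-103 + 2*(⅙)*23)*96 = (-103 + 23/3)*96 = -286/3*96 = -9152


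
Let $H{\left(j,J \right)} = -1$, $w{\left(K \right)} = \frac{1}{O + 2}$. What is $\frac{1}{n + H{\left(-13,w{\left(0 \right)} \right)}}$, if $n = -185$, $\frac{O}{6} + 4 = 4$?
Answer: $- \frac{1}{186} \approx -0.0053763$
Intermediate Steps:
$O = 0$ ($O = -24 + 6 \cdot 4 = -24 + 24 = 0$)
$w{\left(K \right)} = \frac{1}{2}$ ($w{\left(K \right)} = \frac{1}{0 + 2} = \frac{1}{2}$)
$\frac{1}{n + H{\left(-13,w{\left(0 \right)} \right)}} = \frac{1}{-185 - 1} = \frac{1}{-186} = - \frac{1}{186}$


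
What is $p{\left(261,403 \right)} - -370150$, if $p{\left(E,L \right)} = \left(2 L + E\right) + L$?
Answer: $371620$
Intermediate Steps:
$p{\left(E,L \right)} = E + 3 L$ ($p{\left(E,L \right)} = \left(E + 2 L\right) + L = E + 3 L$)
$p{\left(261,403 \right)} - -370150 = \left(261 + 3 \cdot 403\right) - -370150 = \left(261 + 1209\right) + 370150 = 1470 + 370150 = 371620$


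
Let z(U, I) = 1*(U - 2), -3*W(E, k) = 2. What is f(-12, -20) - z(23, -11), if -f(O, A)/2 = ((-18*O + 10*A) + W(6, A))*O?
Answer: 347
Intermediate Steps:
W(E, k) = -⅔ (W(E, k) = -⅓*2 = -⅔)
z(U, I) = -2 + U (z(U, I) = 1*(-2 + U) = -2 + U)
f(O, A) = -2*O*(-⅔ - 18*O + 10*A) (f(O, A) = -2*((-18*O + 10*A) - ⅔)*O = -2*(-⅔ - 18*O + 10*A)*O = -2*O*(-⅔ - 18*O + 10*A))
f(-12, -20) - z(23, -11) = (4/3)*(-12)*(1 - 15*(-20) + 27*(-12)) - (-2 + 23) = (4/3)*(-12)*(1 + 300 - 324) - 1*21 = (4/3)*(-12)*(-23) - 21 = 368 - 21 = 347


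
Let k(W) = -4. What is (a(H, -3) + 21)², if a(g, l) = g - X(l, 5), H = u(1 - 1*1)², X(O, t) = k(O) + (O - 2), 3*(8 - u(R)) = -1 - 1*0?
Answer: 801025/81 ≈ 9889.2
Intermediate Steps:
u(R) = 25/3 (u(R) = 8 - (-1 - 1*0)/3 = 8 - (-1 + 0)/3 = 8 - ⅓*(-1) = 8 + ⅓ = 25/3)
X(O, t) = -6 + O (X(O, t) = -4 + (O - 2) = -4 + (-2 + O) = -6 + O)
H = 625/9 (H = (25/3)² = 625/9 ≈ 69.444)
a(g, l) = 6 + g - l (a(g, l) = g - (-6 + l) = g + (6 - l) = 6 + g - l)
(a(H, -3) + 21)² = ((6 + 625/9 - 1*(-3)) + 21)² = ((6 + 625/9 + 3) + 21)² = (706/9 + 21)² = (895/9)² = 801025/81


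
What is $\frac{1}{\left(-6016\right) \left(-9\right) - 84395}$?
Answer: $- \frac{1}{30251} \approx -3.3057 \cdot 10^{-5}$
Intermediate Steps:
$\frac{1}{\left(-6016\right) \left(-9\right) - 84395} = \frac{1}{54144 - 84395} = \frac{1}{-30251} = - \frac{1}{30251}$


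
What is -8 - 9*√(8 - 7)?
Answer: -17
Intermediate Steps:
-8 - 9*√(8 - 7) = -8 - 9*√1 = -8 - 9*1 = -8 - 9 = -17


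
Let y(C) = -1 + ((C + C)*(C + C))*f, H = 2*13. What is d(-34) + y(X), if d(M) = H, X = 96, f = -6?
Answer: -221159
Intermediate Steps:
H = 26
y(C) = -1 - 24*C² (y(C) = -1 + ((C + C)*(C + C))*(-6) = -1 + ((2*C)*(2*C))*(-6) = -1 + (4*C²)*(-6) = -1 - 24*C²)
d(M) = 26
d(-34) + y(X) = 26 + (-1 - 24*96²) = 26 + (-1 - 24*9216) = 26 + (-1 - 221184) = 26 - 221185 = -221159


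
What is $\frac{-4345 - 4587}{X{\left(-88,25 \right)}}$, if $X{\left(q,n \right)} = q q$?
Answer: $- \frac{203}{176} \approx -1.1534$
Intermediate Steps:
$X{\left(q,n \right)} = q^{2}$
$\frac{-4345 - 4587}{X{\left(-88,25 \right)}} = \frac{-4345 - 4587}{\left(-88\right)^{2}} = \frac{-4345 - 4587}{7744} = \left(-8932\right) \frac{1}{7744} = - \frac{203}{176}$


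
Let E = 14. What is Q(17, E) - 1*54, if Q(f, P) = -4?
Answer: -58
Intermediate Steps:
Q(17, E) - 1*54 = -4 - 1*54 = -4 - 54 = -58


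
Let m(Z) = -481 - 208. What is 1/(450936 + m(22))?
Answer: 1/450247 ≈ 2.2210e-6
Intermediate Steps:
m(Z) = -689
1/(450936 + m(22)) = 1/(450936 - 689) = 1/450247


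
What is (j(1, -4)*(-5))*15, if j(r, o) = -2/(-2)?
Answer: -75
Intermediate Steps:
j(r, o) = 1 (j(r, o) = -2*(-1/2) = 1)
(j(1, -4)*(-5))*15 = (1*(-5))*15 = -5*15 = -75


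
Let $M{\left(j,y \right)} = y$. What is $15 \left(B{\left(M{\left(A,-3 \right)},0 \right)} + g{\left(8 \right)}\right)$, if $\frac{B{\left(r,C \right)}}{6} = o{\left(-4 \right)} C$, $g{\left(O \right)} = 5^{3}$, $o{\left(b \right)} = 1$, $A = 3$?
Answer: $1875$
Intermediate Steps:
$g{\left(O \right)} = 125$
$B{\left(r,C \right)} = 6 C$ ($B{\left(r,C \right)} = 6 \cdot 1 C = 6 C$)
$15 \left(B{\left(M{\left(A,-3 \right)},0 \right)} + g{\left(8 \right)}\right) = 15 \left(6 \cdot 0 + 125\right) = 15 \left(0 + 125\right) = 15 \cdot 125 = 1875$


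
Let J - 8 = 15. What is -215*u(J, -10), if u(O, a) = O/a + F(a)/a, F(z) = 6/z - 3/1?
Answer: 4171/10 ≈ 417.10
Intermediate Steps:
F(z) = -3 + 6/z (F(z) = 6/z - 3*1 = 6/z - 3 = -3 + 6/z)
J = 23 (J = 8 + 15 = 23)
u(O, a) = O/a + (-3 + 6/a)/a
-215*u(J, -10) = -215*(6 - 10*(-3 + 23))/(-10)² = -43*(6 - 10*20)/20 = -43*(6 - 200)/20 = -43*(-194)/20 = -215*(-97/50) = 4171/10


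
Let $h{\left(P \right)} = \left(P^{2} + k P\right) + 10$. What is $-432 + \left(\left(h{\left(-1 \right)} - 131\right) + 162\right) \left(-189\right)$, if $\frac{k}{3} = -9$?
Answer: $-13473$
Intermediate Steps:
$k = -27$ ($k = 3 \left(-9\right) = -27$)
$h{\left(P \right)} = 10 + P^{2} - 27 P$ ($h{\left(P \right)} = \left(P^{2} - 27 P\right) + 10 = 10 + P^{2} - 27 P$)
$-432 + \left(\left(h{\left(-1 \right)} - 131\right) + 162\right) \left(-189\right) = -432 + \left(\left(\left(10 + \left(-1\right)^{2} - -27\right) - 131\right) + 162\right) \left(-189\right) = -432 + \left(\left(\left(10 + 1 + 27\right) - 131\right) + 162\right) \left(-189\right) = -432 + \left(\left(38 - 131\right) + 162\right) \left(-189\right) = -432 + \left(-93 + 162\right) \left(-189\right) = -432 + 69 \left(-189\right) = -432 - 13041 = -13473$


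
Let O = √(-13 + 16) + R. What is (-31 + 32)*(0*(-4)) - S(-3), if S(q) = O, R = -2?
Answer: 2 - √3 ≈ 0.26795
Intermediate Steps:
O = -2 + √3 (O = √(-13 + 16) - 2 = √3 - 2 = -2 + √3 ≈ -0.26795)
S(q) = -2 + √3
(-31 + 32)*(0*(-4)) - S(-3) = (-31 + 32)*(0*(-4)) - (-2 + √3) = 1*0 + (2 - √3) = 0 + (2 - √3) = 2 - √3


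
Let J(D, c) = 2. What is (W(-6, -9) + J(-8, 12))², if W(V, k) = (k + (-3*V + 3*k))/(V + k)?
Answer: 256/25 ≈ 10.240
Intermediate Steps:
W(V, k) = (-3*V + 4*k)/(V + k)
(W(-6, -9) + J(-8, 12))² = ((-3*(-6) + 4*(-9))/(-6 - 9) + 2)² = ((18 - 36)/(-15) + 2)² = (-1/15*(-18) + 2)² = (6/5 + 2)² = (16/5)² = 256/25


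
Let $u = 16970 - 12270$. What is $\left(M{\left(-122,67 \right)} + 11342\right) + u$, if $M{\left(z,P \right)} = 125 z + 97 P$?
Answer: $7291$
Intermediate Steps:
$M{\left(z,P \right)} = 97 P + 125 z$
$u = 4700$
$\left(M{\left(-122,67 \right)} + 11342\right) + u = \left(\left(97 \cdot 67 + 125 \left(-122\right)\right) + 11342\right) + 4700 = \left(\left(6499 - 15250\right) + 11342\right) + 4700 = \left(-8751 + 11342\right) + 4700 = 2591 + 4700 = 7291$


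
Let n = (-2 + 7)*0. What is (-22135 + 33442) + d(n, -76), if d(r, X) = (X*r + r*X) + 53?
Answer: 11360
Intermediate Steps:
n = 0 (n = 5*0 = 0)
d(r, X) = 53 + 2*X*r (d(r, X) = (X*r + X*r) + 53 = 2*X*r + 53 = 53 + 2*X*r)
(-22135 + 33442) + d(n, -76) = (-22135 + 33442) + (53 + 2*(-76)*0) = 11307 + (53 + 0) = 11307 + 53 = 11360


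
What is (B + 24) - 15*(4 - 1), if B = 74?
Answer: 53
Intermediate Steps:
(B + 24) - 15*(4 - 1) = (74 + 24) - 15*(4 - 1) = 98 - 15*3 = 98 - 45 = 53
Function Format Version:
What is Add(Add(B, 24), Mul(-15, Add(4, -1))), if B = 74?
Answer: 53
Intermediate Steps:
Add(Add(B, 24), Mul(-15, Add(4, -1))) = Add(Add(74, 24), Mul(-15, Add(4, -1))) = Add(98, Mul(-15, 3)) = Add(98, -45) = 53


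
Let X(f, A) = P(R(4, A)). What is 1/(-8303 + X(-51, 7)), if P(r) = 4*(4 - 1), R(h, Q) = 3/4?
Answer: -1/8291 ≈ -0.00012061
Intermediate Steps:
R(h, Q) = ¾ (R(h, Q) = 3*(¼) = ¾)
P(r) = 12 (P(r) = 4*3 = 12)
X(f, A) = 12
1/(-8303 + X(-51, 7)) = 1/(-8303 + 12) = 1/(-8291) = -1/8291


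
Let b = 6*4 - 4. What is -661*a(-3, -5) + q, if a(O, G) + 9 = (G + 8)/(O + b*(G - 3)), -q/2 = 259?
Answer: 887236/163 ≈ 5443.2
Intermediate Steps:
q = -518 (q = -2*259 = -518)
b = 20 (b = 24 - 4 = 20)
a(O, G) = -9 + (8 + G)/(-60 + O + 20*G) (a(O, G) = -9 + (G + 8)/(O + 20*(G - 3)) = -9 + (8 + G)/(O + 20*(-3 + G)) = -9 + (8 + G)/(O + (-60 + 20*G)) = -9 + (8 + G)/(-60 + O + 20*G))
-661*a(-3, -5) + q = -661*(548 - 179*(-5) - 9*(-3))/(-60 - 3 + 20*(-5)) - 518 = -661*(548 + 895 + 27)/(-60 - 3 - 100) - 518 = -661*1470/(-163) - 518 = -(-661)*1470/163 - 518 = -661*(-1470/163) - 518 = 971670/163 - 518 = 887236/163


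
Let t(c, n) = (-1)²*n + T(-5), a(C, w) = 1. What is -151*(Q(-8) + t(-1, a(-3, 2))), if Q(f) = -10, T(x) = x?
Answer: 2114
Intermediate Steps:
t(c, n) = -5 + n (t(c, n) = (-1)²*n - 5 = 1*n - 5 = n - 5 = -5 + n)
-151*(Q(-8) + t(-1, a(-3, 2))) = -151*(-10 + (-5 + 1)) = -151*(-10 - 4) = -151*(-14) = 2114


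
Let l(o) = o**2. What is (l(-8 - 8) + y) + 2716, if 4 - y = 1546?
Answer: 1430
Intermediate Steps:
y = -1542 (y = 4 - 1*1546 = 4 - 1546 = -1542)
(l(-8 - 8) + y) + 2716 = ((-8 - 8)**2 - 1542) + 2716 = ((-16)**2 - 1542) + 2716 = (256 - 1542) + 2716 = -1286 + 2716 = 1430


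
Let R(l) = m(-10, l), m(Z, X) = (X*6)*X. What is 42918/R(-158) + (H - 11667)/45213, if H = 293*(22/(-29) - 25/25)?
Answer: 186472459/10910740876 ≈ 0.017091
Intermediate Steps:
m(Z, X) = 6*X**2 (m(Z, X) = (6*X)*X = 6*X**2)
H = -14943/29 (H = 293*(22*(-1/29) - 25*1/25) = 293*(-22/29 - 1) = 293*(-51/29) = -14943/29 ≈ -515.28)
R(l) = 6*l**2
42918/R(-158) + (H - 11667)/45213 = 42918/((6*(-158)**2)) + (-14943/29 - 11667)/45213 = 42918/((6*24964)) - 353286/29*1/45213 = 42918/149784 - 117762/437059 = 42918*(1/149784) - 117762/437059 = 7153/24964 - 117762/437059 = 186472459/10910740876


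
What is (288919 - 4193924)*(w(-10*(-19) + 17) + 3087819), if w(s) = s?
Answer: -12058756970130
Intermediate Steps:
(288919 - 4193924)*(w(-10*(-19) + 17) + 3087819) = (288919 - 4193924)*((-10*(-19) + 17) + 3087819) = -3905005*((190 + 17) + 3087819) = -3905005*(207 + 3087819) = -3905005*3088026 = -12058756970130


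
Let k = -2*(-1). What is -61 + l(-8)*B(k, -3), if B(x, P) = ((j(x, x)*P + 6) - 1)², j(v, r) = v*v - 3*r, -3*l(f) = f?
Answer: 785/3 ≈ 261.67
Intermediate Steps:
l(f) = -f/3
k = 2
j(v, r) = v² - 3*r
B(x, P) = (5 + P*(x² - 3*x))² (B(x, P) = (((x² - 3*x)*P + 6) - 1)² = ((P*(x² - 3*x) + 6) - 1)² = ((6 + P*(x² - 3*x)) - 1)² = (5 + P*(x² - 3*x))²)
-61 + l(-8)*B(k, -3) = -61 + (-⅓*(-8))*(5 - 3*2*(-3 + 2))² = -61 + 8*(5 - 3*2*(-1))²/3 = -61 + 8*(5 + 6)²/3 = -61 + (8/3)*11² = -61 + (8/3)*121 = -61 + 968/3 = 785/3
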